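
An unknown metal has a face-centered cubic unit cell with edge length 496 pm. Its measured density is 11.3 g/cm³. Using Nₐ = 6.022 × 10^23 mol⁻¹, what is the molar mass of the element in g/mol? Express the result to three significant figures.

208 g/mol

An FCC cell has Z = 4 atoms; a = 4.960 × 10^-8 cm.
M = ρ·N_A·a³/Z = 11.3 × 6.022 × 10²³ × 1.220 × 10^-22 / 4 = 208 g/mol.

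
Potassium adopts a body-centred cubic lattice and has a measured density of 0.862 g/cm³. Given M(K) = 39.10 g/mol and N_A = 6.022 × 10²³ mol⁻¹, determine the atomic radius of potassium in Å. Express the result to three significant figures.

2.30 Å

For a BCC cell (Z = 2), a³ = Z·M/(N_A·ρ) = 2 × 39.10 / (6.022 × 10²³ × 0.8620) = 1.506 × 10^-22 cm³, so a = 5.321 × 10^-8 cm = 5.321 Å.
Atoms touch along the body diagonal, so √3·a = 4r, so r = 0.4330 × a = 2.30 Å.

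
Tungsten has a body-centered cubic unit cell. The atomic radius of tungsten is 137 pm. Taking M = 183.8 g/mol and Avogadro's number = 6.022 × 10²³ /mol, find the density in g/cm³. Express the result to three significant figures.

19.3 g/cm³

In a BCC lattice, atoms touch along the body diagonal, so √3·a = 4r, giving a = 316.4 pm = 3.164 × 10^-8 cm.
With Z = 2, ρ = Z·M/(N_A·a³) = 2 × 183.8 / (6.022 × 10²³ × 3.167 × 10^-23) = 19.27 g/cm³.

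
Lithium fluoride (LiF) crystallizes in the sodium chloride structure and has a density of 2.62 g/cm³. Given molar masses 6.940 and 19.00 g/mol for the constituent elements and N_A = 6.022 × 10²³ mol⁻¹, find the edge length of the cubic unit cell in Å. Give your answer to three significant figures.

4.04 Å

M(LiF) = 25.94 g/mol; Z = 4 formula units per cell.
a³ = Z·M/(N_A·ρ) = 4 × 25.94 / (6.022 × 10²³ × 2.62) = 6.576 × 10^-23 cm³, so a = 4.036 × 10^-8 cm = 4.04 Å.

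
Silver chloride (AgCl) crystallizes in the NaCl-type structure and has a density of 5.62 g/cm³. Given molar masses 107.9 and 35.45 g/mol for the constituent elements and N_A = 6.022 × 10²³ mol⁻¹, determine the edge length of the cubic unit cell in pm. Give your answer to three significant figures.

553 pm

M(AgCl) = 143.35 g/mol; Z = 4 formula units per cell.
a³ = Z·M/(N_A·ρ) = 4 × 143.35 / (6.022 × 10²³ × 5.62) = 1.694 × 10^-22 cm³, so a = 5.533 × 10^-8 cm = 553 pm.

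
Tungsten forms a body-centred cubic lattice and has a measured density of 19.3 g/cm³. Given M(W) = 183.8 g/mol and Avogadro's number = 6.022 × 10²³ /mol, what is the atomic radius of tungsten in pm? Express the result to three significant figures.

For a BCC cell (Z = 2), a³ = Z·M/(N_A·ρ) = 2 × 183.8 / (6.022 × 10²³ × 19.30) = 3.163 × 10^-23 cm³, so a = 3.162 × 10^-8 cm = 316.2 pm.
Atoms touch along the body diagonal, so √3·a = 4r, so r = 0.4330 × a = 137 pm.

137 pm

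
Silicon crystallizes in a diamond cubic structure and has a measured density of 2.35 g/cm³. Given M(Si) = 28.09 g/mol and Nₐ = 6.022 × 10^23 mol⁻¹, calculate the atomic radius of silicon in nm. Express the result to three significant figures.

0.117 nm

For a diamond cubic cell (Z = 8), a³ = Z·M/(N_A·ρ) = 8 × 28.09 / (6.022 × 10²³ × 2.350) = 1.588 × 10^-22 cm³, so a = 5.415 × 10^-8 cm = 0.5415 nm.
Nearest neighbors lie along the body diagonal with √3·a = 8r, so r = 0.2165 × a = 0.117 nm.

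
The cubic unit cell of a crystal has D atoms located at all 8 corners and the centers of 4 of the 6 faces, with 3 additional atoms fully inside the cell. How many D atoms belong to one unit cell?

Corner atoms are shared by 8 cells (1/8 each), face atoms by 2 (1/2 each), interior atoms are unshared.
Net atoms = 8 × 1/8 + 4 × 1/2 + 3 = 1 + 2 + 3 = 6.

6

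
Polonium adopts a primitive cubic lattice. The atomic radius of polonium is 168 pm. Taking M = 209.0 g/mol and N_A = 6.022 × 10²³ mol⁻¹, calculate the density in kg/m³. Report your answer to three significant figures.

9150 kg/m³

In a simple cubic lattice, atoms touch along the cell edge, so a = 2r, giving a = 336.0 pm = 3.360 × 10^-8 cm.
With Z = 1, ρ = Z·M/(N_A·a³) = 1 × 209.0 / (6.022 × 10²³ × 3.793 × 10^-23) = 9.149 g/cm³ = 9150 kg/m³.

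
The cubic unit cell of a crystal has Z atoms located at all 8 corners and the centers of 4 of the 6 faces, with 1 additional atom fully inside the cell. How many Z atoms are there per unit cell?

4

Corner atoms are shared by 8 cells (1/8 each), face atoms by 2 (1/2 each), interior atoms are unshared.
Net atoms = 8 × 1/8 + 4 × 1/2 + 1 = 1 + 2 + 1 = 4.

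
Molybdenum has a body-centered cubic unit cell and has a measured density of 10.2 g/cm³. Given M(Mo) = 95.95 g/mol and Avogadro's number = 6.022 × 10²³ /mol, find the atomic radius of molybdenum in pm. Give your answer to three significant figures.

For a BCC cell (Z = 2), a³ = Z·M/(N_A·ρ) = 2 × 95.95 / (6.022 × 10²³ × 10.20) = 3.124 × 10^-23 cm³, so a = 3.150 × 10^-8 cm = 315.0 pm.
Atoms touch along the body diagonal, so √3·a = 4r, so r = 0.4330 × a = 136 pm.

136 pm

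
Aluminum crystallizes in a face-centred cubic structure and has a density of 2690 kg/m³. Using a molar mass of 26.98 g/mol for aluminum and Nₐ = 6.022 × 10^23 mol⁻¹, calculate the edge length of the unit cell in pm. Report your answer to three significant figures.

405 pm

With Z = 4 atoms per FCC cell, a³ = Z·M/(N_A·ρ) = 4 × 26.98 / (6.022 × 10²³ × 2.690 g/cm³) = 6.662 × 10^-23 cm³.
a = (6.662 × 10^-23)^(1/3) = 4.054 × 10^-8 cm = 405 pm.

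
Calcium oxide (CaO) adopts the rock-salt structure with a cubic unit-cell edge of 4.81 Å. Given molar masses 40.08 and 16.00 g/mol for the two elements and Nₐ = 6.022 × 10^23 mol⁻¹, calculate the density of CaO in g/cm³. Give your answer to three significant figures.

3.35 g/cm³

The rock-salt structure contains Z = 4 formula units per cell; M(CaO) = 40.08 + 16.00 = 56.08 g/mol.
a³ = (4.810 × 10^-8 cm)³ = 1.113 × 10^-22 cm³.
ρ = 4 × 56.08 / (6.022 × 10²³ × 1.113 × 10^-22) = 3.347 g/cm³.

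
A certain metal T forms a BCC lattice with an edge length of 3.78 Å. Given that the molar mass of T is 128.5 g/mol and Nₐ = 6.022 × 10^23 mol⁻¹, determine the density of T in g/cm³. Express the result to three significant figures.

7.90 g/cm³

A BCC unit cell contains Z = 2 atoms.
Cell volume: a³ = (3.78 Å)³ = (3.780 × 10^-8 cm)³ = 5.401 × 10^-23 cm³.
ρ = Z·M/(N_A·a³) = 2 × 128.5 / (6.022 × 10²³ × 5.401 × 10^-23) = 7.902 g/cm³.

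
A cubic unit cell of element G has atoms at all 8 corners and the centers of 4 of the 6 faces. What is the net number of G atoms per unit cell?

3

Corner atoms are shared by 8 cells (1/8 each), face atoms by 2 (1/2 each).
Net atoms = 8 × 1/8 + 4 × 1/2 = 1 + 2 = 3.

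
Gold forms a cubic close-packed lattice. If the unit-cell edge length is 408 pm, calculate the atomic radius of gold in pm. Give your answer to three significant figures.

In an FCC lattice, atoms touch along the face diagonal, so √2·a = 4r.
r = √2·a/4 = 1.4142 × 408 / 4 = 144 pm.

144 pm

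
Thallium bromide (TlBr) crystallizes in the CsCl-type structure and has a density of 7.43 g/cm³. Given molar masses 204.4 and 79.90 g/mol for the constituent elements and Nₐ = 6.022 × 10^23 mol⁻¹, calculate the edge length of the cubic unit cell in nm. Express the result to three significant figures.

M(TlBr) = 284.3 g/mol; Z = 1 formula unit per cell.
a³ = Z·M/(N_A·ρ) = 1 × 284.3 / (6.022 × 10²³ × 7.43) = 6.354 × 10^-23 cm³, so a = 3.990 × 10^-8 cm = 0.399 nm.

0.399 nm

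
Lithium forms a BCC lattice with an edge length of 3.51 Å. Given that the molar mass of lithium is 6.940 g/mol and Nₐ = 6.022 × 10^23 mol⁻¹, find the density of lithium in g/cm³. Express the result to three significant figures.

A BCC unit cell contains Z = 2 atoms.
Cell volume: a³ = (3.51 Å)³ = (3.510 × 10^-8 cm)³ = 4.324 × 10^-23 cm³.
ρ = Z·M/(N_A·a³) = 2 × 6.940 / (6.022 × 10²³ × 4.324 × 10^-23) = 0.5330 g/cm³.

0.533 g/cm³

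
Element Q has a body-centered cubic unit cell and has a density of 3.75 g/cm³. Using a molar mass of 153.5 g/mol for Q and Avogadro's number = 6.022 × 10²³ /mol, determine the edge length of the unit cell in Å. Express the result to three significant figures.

With Z = 2 atoms per BCC cell, a³ = Z·M/(N_A·ρ) = 2 × 153.5 / (6.022 × 10²³ × 3.750 g/cm³) = 1.359 × 10^-22 cm³.
a = (1.359 × 10^-22)^(1/3) = 5.142 × 10^-8 cm = 5.14 Å.

5.14 Å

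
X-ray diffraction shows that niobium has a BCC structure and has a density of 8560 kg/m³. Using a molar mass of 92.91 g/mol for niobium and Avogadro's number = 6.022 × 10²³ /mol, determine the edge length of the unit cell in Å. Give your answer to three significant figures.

3.30 Å

With Z = 2 atoms per BCC cell, a³ = Z·M/(N_A·ρ) = 2 × 92.91 / (6.022 × 10²³ × 8.560 g/cm³) = 3.605 × 10^-23 cm³.
a = (3.605 × 10^-23)^(1/3) = 3.303 × 10^-8 cm = 3.30 Å.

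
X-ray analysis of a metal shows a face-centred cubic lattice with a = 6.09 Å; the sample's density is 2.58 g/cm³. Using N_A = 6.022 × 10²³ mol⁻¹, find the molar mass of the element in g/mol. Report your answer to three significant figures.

An FCC cell has Z = 4 atoms; a = 6.090 × 10^-8 cm.
M = ρ·N_A·a³/Z = 2.58 × 6.022 × 10²³ × 2.259 × 10^-22 / 4 = 87.7 g/mol.

87.7 g/mol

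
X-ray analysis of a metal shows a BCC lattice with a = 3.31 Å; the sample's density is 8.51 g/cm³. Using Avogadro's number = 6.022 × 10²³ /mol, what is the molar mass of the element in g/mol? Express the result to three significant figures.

A BCC cell has Z = 2 atoms; a = 3.310 × 10^-8 cm.
M = ρ·N_A·a³/Z = 8.51 × 6.022 × 10²³ × 3.626 × 10^-23 / 2 = 92.9 g/mol.

92.9 g/mol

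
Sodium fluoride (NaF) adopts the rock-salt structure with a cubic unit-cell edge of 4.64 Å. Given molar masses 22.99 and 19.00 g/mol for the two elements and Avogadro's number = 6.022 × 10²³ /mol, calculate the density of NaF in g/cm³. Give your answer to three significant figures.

The rock-salt structure contains Z = 4 formula units per cell; M(NaF) = 22.99 + 19.00 = 41.99 g/mol.
a³ = (4.640 × 10^-8 cm)³ = 9.990 × 10^-23 cm³.
ρ = 4 × 41.99 / (6.022 × 10²³ × 9.990 × 10^-23) = 2.792 g/cm³.

2.79 g/cm³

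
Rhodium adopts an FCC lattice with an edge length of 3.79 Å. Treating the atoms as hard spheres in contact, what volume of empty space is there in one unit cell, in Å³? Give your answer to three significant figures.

In an FCC lattice atoms touch along the face diagonal, so √2·a = 4r, so r = 0.3536a = 1.340 Å.
V_cell = a³ = 54.44 Å³; V_atoms = 4 × (4/3)πr³ = 40.31 Å³.
Empty space = 54.44 − 40.31 = 14.1 Å³.

14.1 Å³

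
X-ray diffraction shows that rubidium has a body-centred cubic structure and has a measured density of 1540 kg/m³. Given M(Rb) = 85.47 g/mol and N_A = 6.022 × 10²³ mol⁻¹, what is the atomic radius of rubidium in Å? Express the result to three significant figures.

For a BCC cell (Z = 2), a³ = Z·M/(N_A·ρ) = 2 × 85.47 / (6.022 × 10²³ × 1.540) = 1.843 × 10^-22 cm³, so a = 5.691 × 10^-8 cm = 5.691 Å.
Atoms touch along the body diagonal, so √3·a = 4r, so r = 0.4330 × a = 2.46 Å.

2.46 Å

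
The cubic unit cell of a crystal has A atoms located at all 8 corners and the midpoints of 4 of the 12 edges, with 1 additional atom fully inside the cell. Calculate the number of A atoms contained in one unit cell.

3

Corner atoms are shared by 8 cells (1/8 each), edge atoms by 4 (1/4 each), interior atoms are unshared.
Net atoms = 8 × 1/8 + 4 × 1/4 + 1 = 1 + 1 + 1 = 3.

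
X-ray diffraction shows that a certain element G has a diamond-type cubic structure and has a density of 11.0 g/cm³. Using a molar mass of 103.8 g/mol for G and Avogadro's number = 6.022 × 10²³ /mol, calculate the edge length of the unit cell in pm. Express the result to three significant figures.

With Z = 8 atoms per diamond cubic cell, a³ = Z·M/(N_A·ρ) = 8 × 103.8 / (6.022 × 10²³ × 11.00 g/cm³) = 1.254 × 10^-22 cm³.
a = (1.254 × 10^-22)^(1/3) = 5.005 × 10^-8 cm = 500 pm.

500 pm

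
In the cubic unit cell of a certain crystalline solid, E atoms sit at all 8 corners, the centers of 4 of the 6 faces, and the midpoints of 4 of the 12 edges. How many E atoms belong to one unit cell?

Corner atoms are shared by 8 cells (1/8 each), face atoms by 2 (1/2 each), edge atoms by 4 (1/4 each).
Net atoms = 8 × 1/8 + 4 × 1/2 + 4 × 1/4 = 1 + 2 + 1 = 4.

4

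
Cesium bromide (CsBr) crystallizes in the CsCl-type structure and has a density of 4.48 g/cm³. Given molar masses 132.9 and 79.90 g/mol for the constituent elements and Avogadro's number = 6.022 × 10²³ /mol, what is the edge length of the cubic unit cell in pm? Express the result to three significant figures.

429 pm

M(CsBr) = 212.8 g/mol; Z = 1 formula unit per cell.
a³ = Z·M/(N_A·ρ) = 1 × 212.8 / (6.022 × 10²³ × 4.48) = 7.888 × 10^-23 cm³, so a = 4.289 × 10^-8 cm = 429 pm.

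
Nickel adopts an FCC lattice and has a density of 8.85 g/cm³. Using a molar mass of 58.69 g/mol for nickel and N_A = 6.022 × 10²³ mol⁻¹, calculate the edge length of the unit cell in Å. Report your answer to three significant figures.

3.53 Å

With Z = 4 atoms per FCC cell, a³ = Z·M/(N_A·ρ) = 4 × 58.69 / (6.022 × 10²³ × 8.850 g/cm³) = 4.405 × 10^-23 cm³.
a = (4.405 × 10^-23)^(1/3) = 3.532 × 10^-8 cm = 3.53 Å.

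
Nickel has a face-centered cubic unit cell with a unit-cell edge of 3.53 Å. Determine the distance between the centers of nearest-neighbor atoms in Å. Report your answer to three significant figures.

2.50 Å

In an FCC structure, atoms touch along the face diagonal, so √2·a = 4r; the nearest-neighbor distance equals 2r = 0.7071·a.
d = 0.7071 × 3.53 = 2.50 Å.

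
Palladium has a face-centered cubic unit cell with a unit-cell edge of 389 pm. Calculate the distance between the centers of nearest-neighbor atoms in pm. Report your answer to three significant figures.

In an FCC structure, atoms touch along the face diagonal, so √2·a = 4r; the nearest-neighbor distance equals 2r = 0.7071·a.
d = 0.7071 × 389 = 275 pm.

275 pm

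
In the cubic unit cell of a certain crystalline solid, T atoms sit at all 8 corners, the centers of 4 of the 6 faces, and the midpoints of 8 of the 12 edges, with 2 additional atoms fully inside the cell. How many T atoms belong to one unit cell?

Corner atoms are shared by 8 cells (1/8 each), face atoms by 2 (1/2 each), edge atoms by 4 (1/4 each), interior atoms are unshared.
Net atoms = 8 × 1/8 + 4 × 1/2 + 8 × 1/4 + 2 = 1 + 2 + 2 + 2 = 7.

7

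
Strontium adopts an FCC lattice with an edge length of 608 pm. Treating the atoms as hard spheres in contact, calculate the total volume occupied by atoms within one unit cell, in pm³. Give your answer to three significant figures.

In an FCC lattice atoms touch along the face diagonal, so √2·a = 4r, so r = 0.3536a = 215.0 pm.
V_atoms = Z × (4/3)πr³ = 4 × (4/3)π × (215.0)³ = 1.66 × 10^8 pm³.

1.66 × 10^8 pm³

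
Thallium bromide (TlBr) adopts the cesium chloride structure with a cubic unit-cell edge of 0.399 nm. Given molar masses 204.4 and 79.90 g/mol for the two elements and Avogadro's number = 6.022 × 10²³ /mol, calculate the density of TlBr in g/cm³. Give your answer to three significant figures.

7.43 g/cm³

The cesium chloride structure contains Z = 1 formula unit per cell; M(TlBr) = 204.4 + 79.90 = 284.3 g/mol.
a³ = (3.990 × 10^-8 cm)³ = 6.352 × 10^-23 cm³.
ρ = 1 × 284.3 / (6.022 × 10²³ × 6.352 × 10^-23) = 7.432 g/cm³.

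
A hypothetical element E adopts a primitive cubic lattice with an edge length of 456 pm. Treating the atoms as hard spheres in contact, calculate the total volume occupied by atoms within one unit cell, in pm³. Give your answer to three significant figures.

In a simple cubic lattice atoms touch along the cell edge, so a = 2r, so r = 0.5000a = 228.0 pm.
V_atoms = Z × (4/3)πr³ = 1 × (4/3)π × (228.0)³ = 4.96 × 10^7 pm³.

4.96 × 10^7 pm³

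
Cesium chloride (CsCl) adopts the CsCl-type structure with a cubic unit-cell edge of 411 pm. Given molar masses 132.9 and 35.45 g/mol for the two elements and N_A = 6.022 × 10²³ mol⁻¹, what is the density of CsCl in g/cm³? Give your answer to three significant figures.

4.03 g/cm³

The CsCl-type structure contains Z = 1 formula unit per cell; M(CsCl) = 132.9 + 35.45 = 168.35 g/mol.
a³ = (4.110 × 10^-8 cm)³ = 6.943 × 10^-23 cm³.
ρ = 1 × 168.35 / (6.022 × 10²³ × 6.943 × 10^-23) = 4.027 g/cm³.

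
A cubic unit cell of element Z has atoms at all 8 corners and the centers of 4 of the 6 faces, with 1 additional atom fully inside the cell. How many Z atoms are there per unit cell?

4

Corner atoms are shared by 8 cells (1/8 each), face atoms by 2 (1/2 each), interior atoms are unshared.
Net atoms = 8 × 1/8 + 4 × 1/2 + 1 = 1 + 2 + 1 = 4.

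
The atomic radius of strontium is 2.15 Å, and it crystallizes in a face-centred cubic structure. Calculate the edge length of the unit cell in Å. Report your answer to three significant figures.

6.08 Å

In an FCC lattice, atoms touch along the face diagonal, so √2·a = 4r.
a = 4r/√2 = 4 × 2.15 / 1.4142 = 6.08 Å.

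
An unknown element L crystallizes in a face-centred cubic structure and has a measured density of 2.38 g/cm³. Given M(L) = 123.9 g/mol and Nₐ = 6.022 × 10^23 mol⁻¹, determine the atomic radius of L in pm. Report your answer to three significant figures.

For an FCC cell (Z = 4), a³ = Z·M/(N_A·ρ) = 4 × 123.9 / (6.022 × 10²³ × 2.380) = 3.458 × 10^-22 cm³, so a = 7.019 × 10^-8 cm = 701.9 pm.
Atoms touch along the face diagonal, so √2·a = 4r, so r = 0.3536 × a = 248 pm.

248 pm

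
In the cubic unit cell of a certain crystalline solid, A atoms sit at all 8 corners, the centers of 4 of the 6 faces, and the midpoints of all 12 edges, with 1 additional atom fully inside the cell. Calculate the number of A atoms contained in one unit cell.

Corner atoms are shared by 8 cells (1/8 each), face atoms by 2 (1/2 each), edge atoms by 4 (1/4 each), interior atoms are unshared.
Net atoms = 8 × 1/8 + 4 × 1/2 + 12 × 1/4 + 1 = 1 + 2 + 3 + 1 = 7.

7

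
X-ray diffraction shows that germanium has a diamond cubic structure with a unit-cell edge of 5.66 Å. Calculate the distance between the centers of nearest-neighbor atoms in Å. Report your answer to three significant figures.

2.45 Å

In a diamond cubic structure, nearest neighbors lie along the body diagonal with √3·a = 8r; the nearest-neighbor distance equals 2r = 0.4330·a.
d = 0.4330 × 5.66 = 2.45 Å.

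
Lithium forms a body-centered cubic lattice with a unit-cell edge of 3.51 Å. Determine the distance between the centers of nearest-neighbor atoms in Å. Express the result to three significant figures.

3.04 Å

In a BCC structure, atoms touch along the body diagonal, so √3·a = 4r; the nearest-neighbor distance equals 2r = 0.8660·a.
d = 0.8660 × 3.51 = 3.04 Å.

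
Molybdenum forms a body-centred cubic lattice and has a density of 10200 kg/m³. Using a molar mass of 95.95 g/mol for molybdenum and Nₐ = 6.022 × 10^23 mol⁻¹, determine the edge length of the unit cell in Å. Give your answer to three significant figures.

With Z = 2 atoms per BCC cell, a³ = Z·M/(N_A·ρ) = 2 × 95.95 / (6.022 × 10²³ × 10.20 g/cm³) = 3.124 × 10^-23 cm³.
a = (3.124 × 10^-23)^(1/3) = 3.150 × 10^-8 cm = 3.15 Å.

3.15 Å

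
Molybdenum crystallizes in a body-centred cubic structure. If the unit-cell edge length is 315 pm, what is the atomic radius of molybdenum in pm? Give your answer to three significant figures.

136 pm

In a BCC lattice, atoms touch along the body diagonal, so √3·a = 4r.
r = √3·a/4 = 1.7321 × 315 / 4 = 136 pm.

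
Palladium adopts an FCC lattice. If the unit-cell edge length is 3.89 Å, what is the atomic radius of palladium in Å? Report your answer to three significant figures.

1.38 Å

In an FCC lattice, atoms touch along the face diagonal, so √2·a = 4r.
r = √2·a/4 = 1.4142 × 3.89 / 4 = 1.38 Å.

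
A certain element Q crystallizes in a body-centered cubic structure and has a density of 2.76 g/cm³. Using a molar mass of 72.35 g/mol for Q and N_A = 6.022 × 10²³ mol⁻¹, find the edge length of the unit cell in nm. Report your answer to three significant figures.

0.443 nm

With Z = 2 atoms per BCC cell, a³ = Z·M/(N_A·ρ) = 2 × 72.35 / (6.022 × 10²³ × 2.760 g/cm³) = 8.706 × 10^-23 cm³.
a = (8.706 × 10^-23)^(1/3) = 4.432 × 10^-8 cm = 0.443 nm.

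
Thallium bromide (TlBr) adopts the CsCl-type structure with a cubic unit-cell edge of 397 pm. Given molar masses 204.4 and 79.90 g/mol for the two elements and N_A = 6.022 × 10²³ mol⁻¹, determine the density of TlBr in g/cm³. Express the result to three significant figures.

7.55 g/cm³

The CsCl-type structure contains Z = 1 formula unit per cell; M(TlBr) = 204.4 + 79.90 = 284.3 g/mol.
a³ = (3.970 × 10^-8 cm)³ = 6.257 × 10^-23 cm³.
ρ = 1 × 284.3 / (6.022 × 10²³ × 6.257 × 10^-23) = 7.545 g/cm³.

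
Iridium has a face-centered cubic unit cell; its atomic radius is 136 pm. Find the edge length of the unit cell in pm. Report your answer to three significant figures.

385 pm

In an FCC lattice, atoms touch along the face diagonal, so √2·a = 4r.
a = 4r/√2 = 4 × 136 / 1.4142 = 385 pm.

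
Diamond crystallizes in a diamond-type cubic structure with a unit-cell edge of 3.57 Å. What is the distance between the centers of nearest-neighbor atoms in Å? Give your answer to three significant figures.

1.55 Å

In a diamond cubic structure, nearest neighbors lie along the body diagonal with √3·a = 8r; the nearest-neighbor distance equals 2r = 0.4330·a.
d = 0.4330 × 3.57 = 1.55 Å.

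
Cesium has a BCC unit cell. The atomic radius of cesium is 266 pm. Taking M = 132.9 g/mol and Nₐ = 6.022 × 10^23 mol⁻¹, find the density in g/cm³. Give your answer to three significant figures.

In a BCC lattice, atoms touch along the body diagonal, so √3·a = 4r, giving a = 614.3 pm = 6.143 × 10^-8 cm.
With Z = 2, ρ = Z·M/(N_A·a³) = 2 × 132.9 / (6.022 × 10²³ × 2.318 × 10^-22) = 1.904 g/cm³.

1.90 g/cm³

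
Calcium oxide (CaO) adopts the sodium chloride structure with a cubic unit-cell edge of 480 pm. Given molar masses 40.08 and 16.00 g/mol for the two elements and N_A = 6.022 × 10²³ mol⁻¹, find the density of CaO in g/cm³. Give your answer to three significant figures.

3.37 g/cm³

The sodium chloride structure contains Z = 4 formula units per cell; M(CaO) = 40.08 + 16.00 = 56.08 g/mol.
a³ = (4.800 × 10^-8 cm)³ = 1.106 × 10^-22 cm³.
ρ = 4 × 56.08 / (6.022 × 10²³ × 1.106 × 10^-22) = 3.368 g/cm³.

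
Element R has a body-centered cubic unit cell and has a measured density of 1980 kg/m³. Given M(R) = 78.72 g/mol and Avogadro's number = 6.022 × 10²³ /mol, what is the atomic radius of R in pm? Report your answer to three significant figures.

220 pm

For a BCC cell (Z = 2), a³ = Z·M/(N_A·ρ) = 2 × 78.72 / (6.022 × 10²³ × 1.980) = 1.320 × 10^-22 cm³, so a = 5.092 × 10^-8 cm = 509.2 pm.
Atoms touch along the body diagonal, so √3·a = 4r, so r = 0.4330 × a = 220 pm.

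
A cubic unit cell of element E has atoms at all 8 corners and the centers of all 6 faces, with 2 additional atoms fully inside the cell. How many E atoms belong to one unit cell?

Corner atoms are shared by 8 cells (1/8 each), face atoms by 2 (1/2 each), interior atoms are unshared.
Net atoms = 8 × 1/8 + 6 × 1/2 + 2 = 1 + 3 + 2 = 6.

6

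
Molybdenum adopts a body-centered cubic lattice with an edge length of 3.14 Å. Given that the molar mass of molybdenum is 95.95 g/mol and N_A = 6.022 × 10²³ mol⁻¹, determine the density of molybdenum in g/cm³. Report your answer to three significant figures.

A BCC unit cell contains Z = 2 atoms.
Cell volume: a³ = (3.14 Å)³ = (3.140 × 10^-8 cm)³ = 3.096 × 10^-23 cm³.
ρ = Z·M/(N_A·a³) = 2 × 95.95 / (6.022 × 10²³ × 3.096 × 10^-23) = 10.29 g/cm³.

10.3 g/cm³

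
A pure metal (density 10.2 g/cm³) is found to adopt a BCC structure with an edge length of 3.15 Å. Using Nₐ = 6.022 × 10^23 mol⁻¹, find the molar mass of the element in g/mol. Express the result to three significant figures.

A BCC cell has Z = 2 atoms; a = 3.150 × 10^-8 cm.
M = ρ·N_A·a³/Z = 10.2 × 6.022 × 10²³ × 3.126 × 10^-23 / 2 = 96.0 g/mol.

96.0 g/mol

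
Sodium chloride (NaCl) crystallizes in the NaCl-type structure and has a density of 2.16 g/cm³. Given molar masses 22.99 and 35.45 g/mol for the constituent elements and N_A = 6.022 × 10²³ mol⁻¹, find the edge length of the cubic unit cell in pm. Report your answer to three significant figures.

564 pm

M(NaCl) = 58.44 g/mol; Z = 4 formula units per cell.
a³ = Z·M/(N_A·ρ) = 4 × 58.44 / (6.022 × 10²³ × 2.16) = 1.797 × 10^-22 cm³, so a = 5.643 × 10^-8 cm = 564 pm.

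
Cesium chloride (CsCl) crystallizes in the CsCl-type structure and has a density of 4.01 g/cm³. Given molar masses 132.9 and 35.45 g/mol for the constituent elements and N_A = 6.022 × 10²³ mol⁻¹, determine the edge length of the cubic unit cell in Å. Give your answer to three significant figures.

4.12 Å

M(CsCl) = 168.35 g/mol; Z = 1 formula unit per cell.
a³ = Z·M/(N_A·ρ) = 1 × 168.35 / (6.022 × 10²³ × 4.01) = 6.972 × 10^-23 cm³, so a = 4.116 × 10^-8 cm = 4.12 Å.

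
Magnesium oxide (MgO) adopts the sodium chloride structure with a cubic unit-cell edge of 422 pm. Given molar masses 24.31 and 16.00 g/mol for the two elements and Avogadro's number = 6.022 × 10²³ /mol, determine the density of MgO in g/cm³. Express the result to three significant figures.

The sodium chloride structure contains Z = 4 formula units per cell; M(MgO) = 24.31 + 16.00 = 40.31 g/mol.
a³ = (4.220 × 10^-8 cm)³ = 7.515 × 10^-23 cm³.
ρ = 4 × 40.31 / (6.022 × 10²³ × 7.515 × 10^-23) = 3.563 g/cm³.

3.56 g/cm³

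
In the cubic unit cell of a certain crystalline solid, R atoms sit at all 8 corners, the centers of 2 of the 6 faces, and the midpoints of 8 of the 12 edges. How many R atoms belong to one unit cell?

Corner atoms are shared by 8 cells (1/8 each), face atoms by 2 (1/2 each), edge atoms by 4 (1/4 each).
Net atoms = 8 × 1/8 + 2 × 1/2 + 8 × 1/4 = 1 + 1 + 2 = 4.

4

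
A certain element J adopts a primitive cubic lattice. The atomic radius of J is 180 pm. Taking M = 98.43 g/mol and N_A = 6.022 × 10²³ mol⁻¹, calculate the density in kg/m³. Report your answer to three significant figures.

In a simple cubic lattice, atoms touch along the cell edge, so a = 2r, giving a = 360.0 pm = 3.600 × 10^-8 cm.
With Z = 1, ρ = Z·M/(N_A·a³) = 1 × 98.43 / (6.022 × 10²³ × 4.666 × 10^-23) = 3.503 g/cm³ = 3500 kg/m³.

3500 kg/m³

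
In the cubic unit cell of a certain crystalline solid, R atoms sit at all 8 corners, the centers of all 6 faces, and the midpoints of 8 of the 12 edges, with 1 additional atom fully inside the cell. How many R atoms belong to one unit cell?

Corner atoms are shared by 8 cells (1/8 each), face atoms by 2 (1/2 each), edge atoms by 4 (1/4 each), interior atoms are unshared.
Net atoms = 8 × 1/8 + 6 × 1/2 + 8 × 1/4 + 1 = 1 + 3 + 2 + 1 = 7.

7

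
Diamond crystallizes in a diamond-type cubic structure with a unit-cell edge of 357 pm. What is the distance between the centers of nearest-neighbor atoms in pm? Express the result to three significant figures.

155 pm

In a diamond cubic structure, nearest neighbors lie along the body diagonal with √3·a = 8r; the nearest-neighbor distance equals 2r = 0.4330·a.
d = 0.4330 × 357 = 155 pm.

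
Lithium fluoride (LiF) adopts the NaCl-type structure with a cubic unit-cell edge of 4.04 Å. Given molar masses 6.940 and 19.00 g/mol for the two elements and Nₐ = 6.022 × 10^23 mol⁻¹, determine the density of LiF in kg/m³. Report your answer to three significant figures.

The NaCl-type structure contains Z = 4 formula units per cell; M(LiF) = 6.940 + 19.00 = 25.94 g/mol.
a³ = (4.040 × 10^-8 cm)³ = 6.594 × 10^-23 cm³.
ρ = 4 × 25.94 / (6.022 × 10²³ × 6.594 × 10^-23) = 2.613 g/cm³ = 2610 kg/m³.

2610 kg/m³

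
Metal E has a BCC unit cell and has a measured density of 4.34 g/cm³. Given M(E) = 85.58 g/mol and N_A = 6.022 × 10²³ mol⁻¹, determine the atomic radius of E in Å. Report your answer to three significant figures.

For a BCC cell (Z = 2), a³ = Z·M/(N_A·ρ) = 2 × 85.58 / (6.022 × 10²³ × 4.340) = 6.549 × 10^-23 cm³, so a = 4.031 × 10^-8 cm = 4.031 Å.
Atoms touch along the body diagonal, so √3·a = 4r, so r = 0.4330 × a = 1.75 Å.

1.75 Å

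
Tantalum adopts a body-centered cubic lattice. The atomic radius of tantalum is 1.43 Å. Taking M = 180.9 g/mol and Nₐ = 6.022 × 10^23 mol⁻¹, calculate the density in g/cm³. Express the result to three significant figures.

In a BCC lattice, atoms touch along the body diagonal, so √3·a = 4r, giving a = 3.302 Å = 3.302 × 10^-8 cm.
With Z = 2, ρ = Z·M/(N_A·a³) = 2 × 180.9 / (6.022 × 10²³ × 3.602 × 10^-23) = 16.68 g/cm³.

16.7 g/cm³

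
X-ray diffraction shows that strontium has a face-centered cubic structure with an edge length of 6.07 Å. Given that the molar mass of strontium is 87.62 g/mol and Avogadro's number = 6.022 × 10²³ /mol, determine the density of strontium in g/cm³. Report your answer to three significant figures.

An FCC unit cell contains Z = 4 atoms.
Cell volume: a³ = (6.07 Å)³ = (6.070 × 10^-8 cm)³ = 2.236 × 10^-22 cm³.
ρ = Z·M/(N_A·a³) = 4 × 87.62 / (6.022 × 10²³ × 2.236 × 10^-22) = 2.602 g/cm³.

2.60 g/cm³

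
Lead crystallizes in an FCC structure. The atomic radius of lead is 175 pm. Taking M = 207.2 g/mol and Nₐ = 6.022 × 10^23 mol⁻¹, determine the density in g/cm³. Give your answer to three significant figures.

11.3 g/cm³

In an FCC lattice, atoms touch along the face diagonal, so √2·a = 4r, giving a = 495.0 pm = 4.950 × 10^-8 cm.
With Z = 4, ρ = Z·M/(N_A·a³) = 4 × 207.2 / (6.022 × 10²³ × 1.213 × 10^-22) = 11.35 g/cm³.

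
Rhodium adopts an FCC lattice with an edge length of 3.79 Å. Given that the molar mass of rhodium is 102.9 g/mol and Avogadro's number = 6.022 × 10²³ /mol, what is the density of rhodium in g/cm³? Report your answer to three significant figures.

An FCC unit cell contains Z = 4 atoms.
Cell volume: a³ = (3.79 Å)³ = (3.790 × 10^-8 cm)³ = 5.444 × 10^-23 cm³.
ρ = Z·M/(N_A·a³) = 4 × 102.9 / (6.022 × 10²³ × 5.444 × 10^-23) = 12.56 g/cm³.

12.6 g/cm³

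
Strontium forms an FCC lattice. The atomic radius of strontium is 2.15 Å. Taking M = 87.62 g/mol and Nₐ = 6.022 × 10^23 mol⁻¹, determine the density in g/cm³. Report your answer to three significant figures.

2.59 g/cm³

In an FCC lattice, atoms touch along the face diagonal, so √2·a = 4r, giving a = 6.081 Å = 6.081 × 10^-8 cm.
With Z = 4, ρ = Z·M/(N_A·a³) = 4 × 87.62 / (6.022 × 10²³ × 2.249 × 10^-22) = 2.588 g/cm³.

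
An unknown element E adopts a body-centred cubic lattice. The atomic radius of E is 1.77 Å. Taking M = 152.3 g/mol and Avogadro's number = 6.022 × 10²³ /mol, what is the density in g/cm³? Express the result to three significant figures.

7.41 g/cm³

In a BCC lattice, atoms touch along the body diagonal, so √3·a = 4r, giving a = 4.088 Å = 4.088 × 10^-8 cm.
With Z = 2, ρ = Z·M/(N_A·a³) = 2 × 152.3 / (6.022 × 10²³ × 6.830 × 10^-23) = 7.406 g/cm³.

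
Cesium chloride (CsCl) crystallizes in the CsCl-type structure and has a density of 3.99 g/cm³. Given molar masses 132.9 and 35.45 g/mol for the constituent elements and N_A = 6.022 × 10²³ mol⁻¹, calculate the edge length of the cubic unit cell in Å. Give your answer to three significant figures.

M(CsCl) = 168.35 g/mol; Z = 1 formula unit per cell.
a³ = Z·M/(N_A·ρ) = 1 × 168.35 / (6.022 × 10²³ × 3.99) = 7.006 × 10^-23 cm³, so a = 4.123 × 10^-8 cm = 4.12 Å.

4.12 Å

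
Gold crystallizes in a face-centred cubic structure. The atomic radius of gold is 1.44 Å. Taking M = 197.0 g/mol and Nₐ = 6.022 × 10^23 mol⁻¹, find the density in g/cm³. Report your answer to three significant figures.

19.4 g/cm³

In an FCC lattice, atoms touch along the face diagonal, so √2·a = 4r, giving a = 4.073 Å = 4.073 × 10^-8 cm.
With Z = 4, ρ = Z·M/(N_A·a³) = 4 × 197.0 / (6.022 × 10²³ × 6.757 × 10^-23) = 19.37 g/cm³.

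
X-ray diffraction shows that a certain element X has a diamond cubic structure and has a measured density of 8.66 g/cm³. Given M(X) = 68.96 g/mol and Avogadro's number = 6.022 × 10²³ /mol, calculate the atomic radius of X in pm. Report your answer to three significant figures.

102 pm

For a diamond cubic cell (Z = 8), a³ = Z·M/(N_A·ρ) = 8 × 68.96 / (6.022 × 10²³ × 8.660) = 1.058 × 10^-22 cm³, so a = 4.729 × 10^-8 cm = 472.9 pm.
Nearest neighbors lie along the body diagonal with √3·a = 8r, so r = 0.2165 × a = 102 pm.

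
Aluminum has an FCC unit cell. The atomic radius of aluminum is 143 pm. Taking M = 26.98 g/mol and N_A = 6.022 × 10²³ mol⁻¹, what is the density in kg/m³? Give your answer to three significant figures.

2710 kg/m³

In an FCC lattice, atoms touch along the face diagonal, so √2·a = 4r, giving a = 404.5 pm = 4.045 × 10^-8 cm.
With Z = 4, ρ = Z·M/(N_A·a³) = 4 × 26.98 / (6.022 × 10²³ × 6.617 × 10^-23) = 2.708 g/cm³ = 2710 kg/m³.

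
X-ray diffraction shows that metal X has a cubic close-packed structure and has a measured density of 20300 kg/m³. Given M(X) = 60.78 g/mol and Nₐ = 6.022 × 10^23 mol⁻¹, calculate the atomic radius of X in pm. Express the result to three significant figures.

For an FCC cell (Z = 4), a³ = Z·M/(N_A·ρ) = 4 × 60.78 / (6.022 × 10²³ × 20.30) = 1.989 × 10^-23 cm³, so a = 2.709 × 10^-8 cm = 270.9 pm.
Atoms touch along the face diagonal, so √2·a = 4r, so r = 0.3536 × a = 95.8 pm.

95.8 pm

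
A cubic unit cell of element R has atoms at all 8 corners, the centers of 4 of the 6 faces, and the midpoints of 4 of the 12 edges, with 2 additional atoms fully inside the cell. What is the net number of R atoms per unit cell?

Corner atoms are shared by 8 cells (1/8 each), face atoms by 2 (1/2 each), edge atoms by 4 (1/4 each), interior atoms are unshared.
Net atoms = 8 × 1/8 + 4 × 1/2 + 4 × 1/4 + 2 = 1 + 2 + 1 + 2 = 6.

6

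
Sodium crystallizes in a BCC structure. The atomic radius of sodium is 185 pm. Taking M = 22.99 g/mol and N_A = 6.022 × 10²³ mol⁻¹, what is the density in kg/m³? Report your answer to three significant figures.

979 kg/m³

In a BCC lattice, atoms touch along the body diagonal, so √3·a = 4r, giving a = 427.2 pm = 4.272 × 10^-8 cm.
With Z = 2, ρ = Z·M/(N_A·a³) = 2 × 22.99 / (6.022 × 10²³ × 7.799 × 10^-23) = 0.9791 g/cm³ = 979 kg/m³.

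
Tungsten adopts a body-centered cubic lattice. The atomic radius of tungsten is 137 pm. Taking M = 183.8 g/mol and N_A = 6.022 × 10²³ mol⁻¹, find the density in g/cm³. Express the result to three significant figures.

19.3 g/cm³

In a BCC lattice, atoms touch along the body diagonal, so √3·a = 4r, giving a = 316.4 pm = 3.164 × 10^-8 cm.
With Z = 2, ρ = Z·M/(N_A·a³) = 2 × 183.8 / (6.022 × 10²³ × 3.167 × 10^-23) = 19.27 g/cm³.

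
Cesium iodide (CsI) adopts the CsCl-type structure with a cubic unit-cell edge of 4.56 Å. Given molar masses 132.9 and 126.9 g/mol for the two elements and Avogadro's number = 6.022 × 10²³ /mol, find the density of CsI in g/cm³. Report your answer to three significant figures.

4.55 g/cm³

The CsCl-type structure contains Z = 1 formula unit per cell; M(CsI) = 132.9 + 126.9 = 259.8 g/mol.
a³ = (4.560 × 10^-8 cm)³ = 9.482 × 10^-23 cm³.
ρ = 1 × 259.8 / (6.022 × 10²³ × 9.482 × 10^-23) = 4.550 g/cm³.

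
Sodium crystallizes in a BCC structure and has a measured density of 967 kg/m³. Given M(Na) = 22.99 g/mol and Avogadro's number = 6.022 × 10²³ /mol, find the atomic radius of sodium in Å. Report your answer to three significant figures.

For a BCC cell (Z = 2), a³ = Z·M/(N_A·ρ) = 2 × 22.99 / (6.022 × 10²³ × 0.9670) = 7.896 × 10^-23 cm³, so a = 4.290 × 10^-8 cm = 4.290 Å.
Atoms touch along the body diagonal, so √3·a = 4r, so r = 0.4330 × a = 1.86 Å.

1.86 Å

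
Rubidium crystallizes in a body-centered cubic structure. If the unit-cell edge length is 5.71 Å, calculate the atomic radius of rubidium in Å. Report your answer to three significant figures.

2.47 Å

In a BCC lattice, atoms touch along the body diagonal, so √3·a = 4r.
r = √3·a/4 = 1.7321 × 5.71 / 4 = 2.47 Å.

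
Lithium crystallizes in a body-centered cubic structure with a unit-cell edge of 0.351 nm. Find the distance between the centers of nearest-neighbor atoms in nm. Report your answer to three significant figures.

In a BCC structure, atoms touch along the body diagonal, so √3·a = 4r; the nearest-neighbor distance equals 2r = 0.8660·a.
d = 0.8660 × 0.351 = 0.304 nm.

0.304 nm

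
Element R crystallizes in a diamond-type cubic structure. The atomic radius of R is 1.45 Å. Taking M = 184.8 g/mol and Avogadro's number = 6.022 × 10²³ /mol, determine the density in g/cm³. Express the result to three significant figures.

8.17 g/cm³

In a diamond cubic lattice, nearest neighbors lie along the body diagonal with √3·a = 8r, giving a = 6.697 Å = 6.697 × 10^-8 cm.
With Z = 8, ρ = Z·M/(N_A·a³) = 8 × 184.8 / (6.022 × 10²³ × 3.004 × 10^-22) = 8.173 g/cm³.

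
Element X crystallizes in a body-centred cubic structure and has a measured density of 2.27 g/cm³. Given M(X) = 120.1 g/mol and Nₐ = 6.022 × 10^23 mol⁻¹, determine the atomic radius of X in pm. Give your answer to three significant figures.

243 pm

For a BCC cell (Z = 2), a³ = Z·M/(N_A·ρ) = 2 × 120.1 / (6.022 × 10²³ × 2.270) = 1.757 × 10^-22 cm³, so a = 5.601 × 10^-8 cm = 560.1 pm.
Atoms touch along the body diagonal, so √3·a = 4r, so r = 0.4330 × a = 243 pm.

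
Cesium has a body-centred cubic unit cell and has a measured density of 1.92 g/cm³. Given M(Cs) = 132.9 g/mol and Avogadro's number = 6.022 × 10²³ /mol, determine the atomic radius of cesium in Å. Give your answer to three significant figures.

For a BCC cell (Z = 2), a³ = Z·M/(N_A·ρ) = 2 × 132.9 / (6.022 × 10²³ × 1.920) = 2.299 × 10^-22 cm³, so a = 6.126 × 10^-8 cm = 6.126 Å.
Atoms touch along the body diagonal, so √3·a = 4r, so r = 0.4330 × a = 2.65 Å.

2.65 Å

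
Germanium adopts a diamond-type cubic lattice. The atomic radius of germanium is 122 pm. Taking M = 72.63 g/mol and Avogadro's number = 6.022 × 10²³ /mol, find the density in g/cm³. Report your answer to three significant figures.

5.39 g/cm³

In a diamond cubic lattice, nearest neighbors lie along the body diagonal with √3·a = 8r, giving a = 563.5 pm = 5.635 × 10^-8 cm.
With Z = 8, ρ = Z·M/(N_A·a³) = 8 × 72.63 / (6.022 × 10²³ × 1.789 × 10^-22) = 5.393 g/cm³.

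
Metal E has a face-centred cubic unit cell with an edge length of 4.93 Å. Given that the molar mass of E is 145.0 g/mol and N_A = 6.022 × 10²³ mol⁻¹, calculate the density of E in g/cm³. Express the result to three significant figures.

An FCC unit cell contains Z = 4 atoms.
Cell volume: a³ = (4.93 Å)³ = (4.930 × 10^-8 cm)³ = 1.198 × 10^-22 cm³.
ρ = Z·M/(N_A·a³) = 4 × 145.0 / (6.022 × 10²³ × 1.198 × 10^-22) = 8.038 g/cm³.

8.04 g/cm³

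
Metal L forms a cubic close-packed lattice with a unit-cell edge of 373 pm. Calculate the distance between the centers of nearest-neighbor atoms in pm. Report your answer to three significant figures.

In an FCC structure, atoms touch along the face diagonal, so √2·a = 4r; the nearest-neighbor distance equals 2r = 0.7071·a.
d = 0.7071 × 373 = 264 pm.

264 pm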